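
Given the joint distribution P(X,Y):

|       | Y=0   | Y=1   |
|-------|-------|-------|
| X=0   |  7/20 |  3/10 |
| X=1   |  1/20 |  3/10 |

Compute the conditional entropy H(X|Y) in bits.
0.8174 bits

H(X|Y) = H(X,Y) - H(Y)

H(X,Y) = -Σ_{x,y} P(x,y) log₂ P(x,y). Per-cell terms -P(x,y)·log₂P(x,y):
  X=0: 0.5301, 0.5211
  X=1: 0.2161, 0.5211
Sum of the 4 terms: H(X,Y) = 1.7884 bits

Marginal of Y (column sums):
  P(Y=0) = 7/20 + 1/20 = 2/5
  P(Y=1) = 3/10 + 3/10 = 3/5
H(Y) = -[(2/5)·log₂(2/5) + (3/5)·log₂(3/5)]
  = 0.5288 + 0.4422 = 0.9710 bits

H(X|Y) = H(X,Y) - H(Y) = 1.7884 - 0.9710 = 0.8174 bits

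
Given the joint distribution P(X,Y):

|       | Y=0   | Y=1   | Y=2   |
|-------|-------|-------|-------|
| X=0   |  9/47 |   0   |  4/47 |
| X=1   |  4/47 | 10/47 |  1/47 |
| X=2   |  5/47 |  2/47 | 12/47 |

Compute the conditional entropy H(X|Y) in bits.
1.1316 bits

H(X|Y) = H(X,Y) - H(Y)

H(X,Y) = -Σ_{x,y} P(x,y) log₂ P(x,y). Per-cell terms -P(x,y)·log₂P(x,y):
  X=0: 0.4566378, 0.0000000, 0.3025182
  X=1: 0.3025182, 0.4750342, 0.1181827
  X=2: 0.3439001, 0.1938123, 0.5028833
  (cells with P = 0 contribute 0)
Sum of the 9 terms: H(X,Y) = 2.695487 bits

Marginal of Y (column sums):
  P(Y=0) = 9/47 + 4/47 + 5/47 = 18/47
  P(Y=1) = 0 + 10/47 + 2/47 = 12/47
  P(Y=2) = 4/47 + 1/47 + 12/47 = 17/47
H(Y) = -[(18/47)·log₂(18/47) + (12/47)·log₂(12/47) + (17/47)·log₂(17/47)]
  = 0.5302968 + 0.5028833 + 0.5306626 = 1.563843 bits

H(X|Y) = H(X,Y) - H(Y) = 2.695487 - 1.563843 = 1.1316 bits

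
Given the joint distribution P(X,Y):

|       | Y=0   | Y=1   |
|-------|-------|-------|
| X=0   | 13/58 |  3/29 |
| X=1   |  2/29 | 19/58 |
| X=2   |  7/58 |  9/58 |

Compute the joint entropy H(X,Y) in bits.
2.4010 bits

H(X,Y) = -Σ_{x,y} P(x,y) log₂ P(x,y). Per-cell terms -P(x,y)·log₂P(x,y):
  X=0: 0.4836, 0.3386
  X=1: 0.2661, 0.5274
  X=2: 0.3682, 0.4171
Sum of the 6 terms: H(X,Y) = 2.4010 bits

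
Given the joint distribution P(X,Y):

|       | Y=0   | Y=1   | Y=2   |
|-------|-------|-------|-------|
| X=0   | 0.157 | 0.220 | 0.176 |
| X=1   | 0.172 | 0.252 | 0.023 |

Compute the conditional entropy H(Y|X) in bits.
1.4123 bits

H(Y|X) = H(X,Y) - H(X)

H(X,Y) = -Σ_{x,y} P(x,y) log₂ P(x,y). Per-cell terms -P(x,y)·log₂P(x,y):
  X=0: 0.4193727, 0.4805734, 0.4411181
  X=1: 0.4367974, 0.5011031, 0.1251711
Sum of the 6 terms: H(X,Y) = 2.404136 bits

Marginal of X (row sums):
  P(X=0) = 0.157 + 0.220 + 0.176 = 0.553
  P(X=1) = 0.172 + 0.252 + 0.023 = 0.447
H(X) = -[0.553·log₂(0.553) + 0.447·log₂(0.447)]
  = 0.4726207 + 0.5192590 = 0.991880 bits

H(Y|X) = H(X,Y) - H(X) = 2.404136 - 0.991880 = 1.4123 bits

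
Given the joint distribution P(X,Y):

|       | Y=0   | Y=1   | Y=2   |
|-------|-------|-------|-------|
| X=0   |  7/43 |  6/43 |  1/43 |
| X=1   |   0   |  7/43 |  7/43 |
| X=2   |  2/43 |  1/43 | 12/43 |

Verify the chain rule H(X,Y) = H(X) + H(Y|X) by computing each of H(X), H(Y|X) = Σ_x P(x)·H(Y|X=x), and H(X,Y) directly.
H(X) = 1.5842 bits, H(Y|X) = 1.0634 bits, H(X,Y) = 2.6476 bits

Marginal of X (row sums):
  P(X=0) = 7/43 + 6/43 + 1/43 = 14/43
  P(X=1) = 0 + 7/43 + 7/43 = 14/43
  P(X=2) = 2/43 + 1/43 + 12/43 = 15/43
H(X) = -[(14/43)·log₂(14/43) + (14/43)·log₂(14/43) + (15/43)·log₂(15/43)]
  = 0.5271 + 0.5271 + 0.5300 = 1.5842 bits

H(Y|X) = Σ_x P(x)·H(Y|X=x):
  X=0: P(X=0) = 14/43, P(Y|X=0) = (1/2, 3/7, 1/14) → H(Y|X=0) = 1.2958
  X=1: P(X=1) = 14/43, P(Y|X=1) = (0, 1/2, 1/2) → H(Y|X=1) = 1.0000
  X=2: P(X=2) = 15/43, P(Y|X=2) = (2/15, 1/15, 4/5) → H(Y|X=2) = 0.9056
H(Y|X) = (14/43)·1.2958 + (14/43)·1.0000 + (15/43)·0.9056 = 1.0634 bits

H(X,Y) = -Σ_{x,y} P(x,y) log₂ P(x,y). Per-cell terms -P(x,y)·log₂P(x,y):
  X=0: 0.4263, 0.3965, 0.1262
  X=1: 0.0000, 0.4263, 0.4263
  X=2: 0.2059, 0.1262, 0.5139
  (cells with P = 0 contribute 0)
Sum of the 9 terms: H(X,Y) = 2.6476 bits

Chain rule check:
  H(X) + H(Y|X) = 1.5842 + 1.0634 = 2.6476 bits
  H(X,Y) = 2.6476 bits
✓ Chain rule verified.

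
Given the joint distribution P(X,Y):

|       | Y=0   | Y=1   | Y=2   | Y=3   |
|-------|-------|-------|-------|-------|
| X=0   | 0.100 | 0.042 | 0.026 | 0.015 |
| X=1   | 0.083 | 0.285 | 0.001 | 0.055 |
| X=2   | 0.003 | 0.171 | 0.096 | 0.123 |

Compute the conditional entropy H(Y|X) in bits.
1.4608 bits

H(Y|X) = H(X,Y) - H(X)

H(X,Y) = -Σ_{x,y} P(x,y) log₂ P(x,y). Per-cell terms -P(x,y)·log₂P(x,y):
  X=0: 0.33219, 0.19209, 0.13690, 0.09088
  X=1: 0.29803, 0.51613, 0.00997, 0.23014
  X=2: 0.02514, 0.43570, 0.32456, 0.37186
Sum of the 12 terms: H(X,Y) = 2.96359 bits

Marginal of X (row sums):
  P(X=0) = 0.100 + 0.042 + 0.026 + 0.015 = 0.183
  P(X=1) = 0.083 + 0.285 + 0.001 + 0.055 = 0.424
  P(X=2) = 0.003 + 0.171 + 0.096 + 0.123 = 0.393
H(X) = -[0.183·log₂(0.183) + 0.424·log₂(0.424) + 0.393·log₂(0.393)]
  = 0.44837 + 0.52485 + 0.52953 = 1.50275 bits

H(Y|X) = H(X,Y) - H(X) = 2.96359 - 1.50275 = 1.4608 bits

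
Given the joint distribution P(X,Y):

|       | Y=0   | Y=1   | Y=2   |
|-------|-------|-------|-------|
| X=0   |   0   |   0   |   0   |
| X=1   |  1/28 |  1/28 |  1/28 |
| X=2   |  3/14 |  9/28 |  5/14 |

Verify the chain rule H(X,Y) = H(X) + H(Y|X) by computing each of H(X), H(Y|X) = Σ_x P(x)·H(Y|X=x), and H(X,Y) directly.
H(X) = 0.4912 bits, H(Y|X) = 1.5569 bits, H(X,Y) = 2.0481 bits

Marginal of X (row sums):
  P(X=0) = 0 + 0 + 0 = 0
  P(X=1) = 1/28 + 1/28 + 1/28 = 3/28
  P(X=2) = 3/14 + 9/28 + 5/14 = 25/28
H(X) = -[(3/28)·log₂(3/28) + (25/28)·log₂(25/28)]   (outcomes with P = 0 contribute 0)
  = 0.34526 + 0.14598 = 0.4912 bits

H(Y|X) = Σ_x P(x)·H(Y|X=x):
  X=0: P(X=0) = 0 → contributes 0
  X=1: P(X=1) = 3/28, P(Y|X=1) = (1/3, 1/3, 1/3) → H(Y|X=1) = 1.58496
  X=2: P(X=2) = 25/28, P(Y|X=2) = (6/25, 9/25, 2/5) → H(Y|X=2) = 1.55352
H(Y|X) = (3/28)·1.58496 + (25/28)·1.55352 = 1.5569 bits

H(X,Y) = -Σ_{x,y} P(x,y) log₂ P(x,y). Per-cell terms -P(x,y)·log₂P(x,y):
  X=0: 0.00000, 0.00000, 0.00000
  X=1: 0.17169, 0.17169, 0.17169
  X=2: 0.47623, 0.52632, 0.53051
  (cells with P = 0 contribute 0)
Sum of the 9 terms: H(X,Y) = 2.0481 bits

Chain rule check:
  H(X) + H(Y|X) = 0.4912 + 1.5569 = 2.0481 bits
  H(X,Y) = 2.0481 bits
✓ Chain rule verified.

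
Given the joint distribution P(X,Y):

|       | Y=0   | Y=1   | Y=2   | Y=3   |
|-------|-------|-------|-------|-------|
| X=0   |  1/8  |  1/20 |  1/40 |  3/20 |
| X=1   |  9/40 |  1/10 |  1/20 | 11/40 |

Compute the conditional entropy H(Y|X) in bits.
1.7453 bits

H(Y|X) = H(X,Y) - H(X)

H(X,Y) = -Σ_{x,y} P(x,y) log₂ P(x,y). Per-cell terms -P(x,y)·log₂P(x,y):
  X=0: 0.37500, 0.21610, 0.13305, 0.41054
  X=1: 0.48420, 0.33219, 0.21610, 0.51219
Sum of the 8 terms: H(X,Y) = 2.6794 bits

Marginal of X (row sums):
  P(X=0) = 1/8 + 1/20 + 1/40 + 3/20 = 7/20
  P(X=1) = 9/40 + 1/10 + 1/20 + 11/40 = 13/20
H(X) = -[(7/20)·log₂(7/20) + (13/20)·log₂(13/20)]
  = 0.53010 + 0.40397 = 0.9341 bits

H(Y|X) = H(X,Y) - H(X) = 2.6794 - 0.9341 = 1.7453 bits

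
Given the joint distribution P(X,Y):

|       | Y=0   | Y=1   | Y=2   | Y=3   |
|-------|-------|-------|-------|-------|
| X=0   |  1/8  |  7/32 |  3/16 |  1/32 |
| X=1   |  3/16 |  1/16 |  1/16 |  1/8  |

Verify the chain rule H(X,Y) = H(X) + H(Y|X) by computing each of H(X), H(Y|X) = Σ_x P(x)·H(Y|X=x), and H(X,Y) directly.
H(X) = 0.9887 bits, H(Y|X) = 1.8028 bits, H(X,Y) = 2.7915 bits

Marginal of X (row sums):
  P(X=0) = 1/8 + 7/32 + 3/16 + 1/32 = 9/16
  P(X=1) = 3/16 + 1/16 + 1/16 + 1/8 = 7/16
H(X) = -[(9/16)·log₂(9/16) + (7/16)·log₂(7/16)]
  = 0.46692 + 0.52178 = 0.9887 bits

H(Y|X) = Σ_x P(x)·H(Y|X=x):
  X=0: P(X=0) = 9/16, P(Y|X=0) = (2/9, 7/18, 1/3, 1/18) → H(Y|X=0) = 1.77208
  X=1: P(X=1) = 7/16, P(Y|X=1) = (3/7, 1/7, 1/7, 2/7) → H(Y|X=1) = 1.84237
H(Y|X) = (9/16)·1.77208 + (7/16)·1.84237 = 1.8028 bits

H(X,Y) = -Σ_{x,y} P(x,y) log₂ P(x,y). Per-cell terms -P(x,y)·log₂P(x,y):
  X=0: 0.37500, 0.47964, 0.45282, 0.15625
  X=1: 0.45282, 0.25000, 0.25000, 0.37500
Sum of the 8 terms: H(X,Y) = 2.7915 bits

Chain rule check:
  H(X) + H(Y|X) = 0.9887 + 1.8028 = 2.7915 bits
  H(X,Y) = 2.7915 bits
✓ Chain rule verified.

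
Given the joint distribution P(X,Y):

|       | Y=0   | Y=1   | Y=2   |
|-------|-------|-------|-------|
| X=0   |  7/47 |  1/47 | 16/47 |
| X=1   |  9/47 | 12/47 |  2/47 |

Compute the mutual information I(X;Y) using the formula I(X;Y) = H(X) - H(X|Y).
0.3621 bits

I(X;Y) = H(X) - H(X|Y)

Marginal of X (row sums):
  P(X=0) = 7/47 + 1/47 + 16/47 = 24/47
  P(X=1) = 9/47 + 12/47 + 2/47 = 23/47
H(X) = -[(24/47)·log₂(24/47) + (23/47)·log₂(23/47)]
  = 0.495128 + 0.504545 = 0.99967 bits

Marginal of Y (column sums):
  P(Y=0) = 7/47 + 9/47 = 16/47
  P(Y=1) = 1/47 + 12/47 = 13/47
  P(Y=2) = 16/47 + 2/47 = 18/47
H(X|Y) = Σ_y P(y)·H(X|Y=y):
  Y=0: P(Y=0) = 16/47, P(X|Y=0) = (7/16, 9/16) → H(X|Y=0) = 0.988699
  Y=1: P(Y=1) = 13/47, P(X|Y=1) = (1/13, 12/13) → H(X|Y=1) = 0.391244
  Y=2: P(Y=2) = 18/47, P(X|Y=2) = (8/9, 1/9) → H(X|Y=2) = 0.503258
H(X|Y) = (16/47)·0.988699 + (13/47)·0.391244 + (18/47)·0.503258 = 0.63753 bits

I(X;Y) = H(X) - H(X|Y) = 0.99967 - 0.63753 = 0.3621 bits

Cross-check via I(X;Y) = H(X) + H(Y) - H(X,Y): computing H(Y) from the column sums and H(X,Y) from the 6 cells in the same way gives H(Y) = 1.57237 bits and H(X,Y) = 2.20990 bits, so
I(X;Y) = 0.99967 + 1.57237 - 2.20990 = 0.3621 bits ✓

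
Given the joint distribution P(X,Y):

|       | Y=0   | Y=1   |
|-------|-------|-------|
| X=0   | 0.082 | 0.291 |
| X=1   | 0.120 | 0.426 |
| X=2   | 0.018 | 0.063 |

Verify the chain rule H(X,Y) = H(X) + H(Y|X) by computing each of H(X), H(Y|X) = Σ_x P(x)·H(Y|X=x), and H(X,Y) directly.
H(X) = 1.3011 bits, H(Y|X) = 0.7602 bits, H(X,Y) = 2.0612 bits

Marginal of X (row sums):
  P(X=0) = 0.082 + 0.291 = 0.373
  P(X=1) = 0.120 + 0.426 = 0.546
  P(X=2) = 0.018 + 0.063 = 0.081
H(X) = -[0.373·log₂(0.373) + 0.546·log₂(0.546) + 0.081·log₂(0.081)]
  = 0.5307 + 0.4767 + 0.2937 = 1.3011 bits

H(Y|X) = Σ_x P(x)·H(Y|X=x):
  X=0: P(X=0) = 0.373, P(Y|X=0) = (82/373, 291/373) → H(Y|X=0) = 0.7599
  X=1: P(X=1) = 0.546, P(Y|X=1) = (20/91, 71/91) → H(Y|X=1) = 0.7598
  X=2: P(X=2) = 0.081, P(Y|X=2) = (2/9, 7/9) → H(Y|X=2) = 0.7642
H(Y|X) = 0.373·0.7599 + 0.546·0.7598 + 0.081·0.7642 = 0.7602 bits

H(X,Y) = -Σ_{x,y} P(x,y) log₂ P(x,y). Per-cell terms -P(x,y)·log₂P(x,y):
  X=0: 0.2959, 0.5182
  X=1: 0.3671, 0.5244
  X=2: 0.1043, 0.2513
Sum of the 6 terms: H(X,Y) = 2.0612 bits

Chain rule check:
  H(X) + H(Y|X) = 1.3011 + 0.7602 = 2.0613 bits
  H(X,Y) = 2.0612 bits
✓ Chain rule verified (Δ = 0.0001 is 4-dp rounding noise: each of the three values was rounded independently).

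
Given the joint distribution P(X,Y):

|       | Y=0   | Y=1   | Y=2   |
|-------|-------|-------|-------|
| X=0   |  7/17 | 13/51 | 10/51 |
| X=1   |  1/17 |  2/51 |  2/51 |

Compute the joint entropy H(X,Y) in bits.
2.0976 bits

H(X,Y) = -Σ_{x,y} P(x,y) log₂ P(x,y). Per-cell terms -P(x,y)·log₂P(x,y):
  X=0: 0.527103, 0.502663, 0.460882
  X=1: 0.240439, 0.183232, 0.183232
Sum of the 6 terms: H(X,Y) = 2.0976 bits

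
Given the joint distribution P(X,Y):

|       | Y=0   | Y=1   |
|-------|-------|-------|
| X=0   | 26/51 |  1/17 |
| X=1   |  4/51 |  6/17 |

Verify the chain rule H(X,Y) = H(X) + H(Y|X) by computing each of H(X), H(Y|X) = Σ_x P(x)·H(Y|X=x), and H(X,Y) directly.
H(X) = 0.9864 bits, H(Y|X) = 0.5679 bits, H(X,Y) = 1.5543 bits

Marginal of X (row sums):
  P(X=0) = 26/51 + 1/17 = 29/51
  P(X=1) = 4/51 + 6/17 = 22/51
H(X) = -[(29/51)·log₂(29/51) + (22/51)·log₂(22/51)]
  = 0.46312 + 0.52325 = 0.9864 bits

H(Y|X) = Σ_x P(x)·H(Y|X=x):
  X=0: P(X=0) = 29/51, P(Y|X=0) = (26/29, 3/29) → H(Y|X=0) = 0.47983
  X=1: P(X=1) = 22/51, P(Y|X=1) = (2/11, 9/11) → H(Y|X=1) = 0.68404
H(Y|X) = (29/51)·0.47983 + (22/51)·0.68404 = 0.5679 bits

H(X,Y) = -Σ_{x,y} P(x,y) log₂ P(x,y). Per-cell terms -P(x,y)·log₂P(x,y):
  X=0: 0.49552, 0.24044
  X=1: 0.28803, 0.53029
Sum of the 4 terms: H(X,Y) = 1.5543 bits

Chain rule check:
  H(X) + H(Y|X) = 0.9864 + 0.5679 = 1.5543 bits
  H(X,Y) = 1.5543 bits
✓ Chain rule verified.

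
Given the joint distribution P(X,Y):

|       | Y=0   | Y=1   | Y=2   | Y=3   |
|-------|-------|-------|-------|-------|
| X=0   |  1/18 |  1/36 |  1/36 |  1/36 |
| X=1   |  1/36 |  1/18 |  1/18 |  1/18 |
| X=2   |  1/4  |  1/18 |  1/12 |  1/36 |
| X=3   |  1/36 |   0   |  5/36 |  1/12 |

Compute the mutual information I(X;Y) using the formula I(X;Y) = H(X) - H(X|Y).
0.2764 bits

I(X;Y) = H(X) - H(X|Y)

Marginal of X (row sums):
  P(X=0) = 1/18 + 1/36 + 1/36 + 1/36 = 5/36
  P(X=1) = 1/36 + 1/18 + 1/18 + 1/18 = 7/36
  P(X=2) = 1/4 + 1/18 + 1/12 + 1/36 = 5/12
  P(X=3) = 1/36 + 0 + 5/36 + 1/12 = 1/4
H(X) = -[(5/36)·log₂(5/36) + (7/36)·log₂(7/36) + (5/12)·log₂(5/12) + (1/4)·log₂(1/4)]
  = 0.39556 + 0.45939 + 0.52626 + 0.50000 = 1.8812 bits

Marginal of Y (column sums):
  P(Y=0) = 1/18 + 1/36 + 1/4 + 1/36 = 13/36
  P(Y=1) = 1/36 + 1/18 + 1/18 + 0 = 5/36
  P(Y=2) = 1/36 + 1/18 + 1/12 + 5/36 = 11/36
  P(Y=3) = 1/36 + 1/18 + 1/36 + 1/12 = 7/36
H(X|Y) = Σ_y P(y)·H(X|Y=y):
  Y=0: P(Y=0) = 13/36, P(X|Y=0) = (2/13, 1/13, 9/13, 1/13) → H(X|Y=0) = 1.35203
  Y=1: P(Y=1) = 5/36, P(X|Y=1) = (1/5, 2/5, 2/5, 0) → H(X|Y=1) = 1.52193
  Y=2: P(Y=2) = 11/36, P(X|Y=2) = (1/11, 2/11, 3/11, 5/11) → H(X|Y=2) = 1.78993
  Y=3: P(Y=3) = 7/36, P(X|Y=3) = (1/7, 2/7, 1/7, 3/7) → H(X|Y=3) = 1.84237
H(X|Y) = (13/36)·1.35203 + (5/36)·1.52193 + (11/36)·1.78993 + (7/36)·1.84237 = 1.6048 bits

I(X;Y) = H(X) - H(X|Y) = 1.8812 - 1.6048 = 0.2764 bits

Cross-check via I(X;Y) = H(X) + H(Y) - H(X,Y): computing H(Y) from the column sums and H(X,Y) from the 16 cells in the same way gives H(Y) = 1.9082 bits and H(X,Y) = 3.5130 bits, so
I(X;Y) = 1.8812 + 1.9082 - 3.5130 = 0.2764 bits ✓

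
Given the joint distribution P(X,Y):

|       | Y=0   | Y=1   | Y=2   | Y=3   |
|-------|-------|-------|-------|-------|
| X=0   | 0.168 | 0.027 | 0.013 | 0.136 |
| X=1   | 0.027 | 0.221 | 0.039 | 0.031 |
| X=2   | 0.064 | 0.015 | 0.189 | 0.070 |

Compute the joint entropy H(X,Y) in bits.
3.0734 bits

H(X,Y) = -Σ_{x,y} P(x,y) log₂ P(x,y). Per-cell terms -P(x,y)·log₂P(x,y):
  X=0: 0.4323, 0.1407, 0.0814, 0.3915
  X=1: 0.1407, 0.4813, 0.1825, 0.1554
  X=2: 0.2538, 0.0909, 0.4543, 0.2686
Sum of the 12 terms: H(X,Y) = 3.0734 bits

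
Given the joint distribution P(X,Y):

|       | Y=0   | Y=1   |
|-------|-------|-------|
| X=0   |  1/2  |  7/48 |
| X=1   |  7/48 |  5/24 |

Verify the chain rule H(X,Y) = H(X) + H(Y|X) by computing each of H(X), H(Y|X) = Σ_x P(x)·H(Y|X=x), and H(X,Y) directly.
H(X) = 0.9377 bits, H(Y|X) = 0.8439 bits, H(X,Y) = 1.7816 bits

Marginal of X (row sums):
  P(X=0) = 1/2 + 7/48 = 31/48
  P(X=1) = 7/48 + 5/24 = 17/48
H(X) = -[(31/48)·log₂(31/48) + (17/48)·log₂(17/48)]
  = 0.40737 + 0.53036 = 0.9377 bits

H(Y|X) = Σ_x P(x)·H(Y|X=x):
  X=0: P(X=0) = 31/48, P(Y|X=0) = (24/31, 7/31) → H(Y|X=0) = 0.77063
  X=1: P(X=1) = 17/48, P(Y|X=1) = (7/17, 10/17) → H(Y|X=1) = 0.97742
H(Y|X) = (31/48)·0.77063 + (17/48)·0.97742 = 0.8439 bits

H(X,Y) = -Σ_{x,y} P(x,y) log₂ P(x,y). Per-cell terms -P(x,y)·log₂P(x,y):
  X=0: 0.50000, 0.40507
  X=1: 0.40507, 0.47147
Sum of the 4 terms: H(X,Y) = 1.7816 bits

Chain rule check:
  H(X) + H(Y|X) = 0.9377 + 0.8439 = 1.7816 bits
  H(X,Y) = 1.7816 bits
✓ Chain rule verified.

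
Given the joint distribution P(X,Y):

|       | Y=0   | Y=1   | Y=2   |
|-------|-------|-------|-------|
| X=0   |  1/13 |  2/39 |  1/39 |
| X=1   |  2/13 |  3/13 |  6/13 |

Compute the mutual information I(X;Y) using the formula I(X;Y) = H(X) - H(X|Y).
0.0696 bits

I(X;Y) = H(X) - H(X|Y)

Marginal of X (row sums):
  P(X=0) = 1/13 + 2/39 + 1/39 = 2/13
  P(X=1) = 2/13 + 3/13 + 6/13 = 11/13
H(X) = -[(2/13)·log₂(2/13) + (11/13)·log₂(11/13)]
  = 0.4155 + 0.2039 = 0.6194 bits

Marginal of Y (column sums):
  P(Y=0) = 1/13 + 2/13 = 3/13
  P(Y=1) = 2/39 + 3/13 = 11/39
  P(Y=2) = 1/39 + 6/13 = 19/39
H(X|Y) = Σ_y P(y)·H(X|Y=y):
  Y=0: P(Y=0) = 3/13, P(X|Y=0) = (1/3, 2/3) → H(X|Y=0) = 0.9183
  Y=1: P(Y=1) = 11/39, P(X|Y=1) = (2/11, 9/11) → H(X|Y=1) = 0.6840
  Y=2: P(Y=2) = 19/39, P(X|Y=2) = (1/19, 18/19) → H(X|Y=2) = 0.2975
H(X|Y) = (3/13)·0.9183 + (11/39)·0.6840 + (19/39)·0.2975 = 0.5498 bits

I(X;Y) = H(X) - H(X|Y) = 0.6194 - 0.5498 = 0.0696 bits

Cross-check via I(X;Y) = H(X) + H(Y) - H(X,Y): computing H(Y) from the column sums and H(X,Y) from the 6 cells in the same way gives H(Y) = 1.5086 bits and H(X,Y) = 2.0584 bits, so
I(X;Y) = 0.6194 + 1.5086 - 2.0584 = 0.0696 bits ✓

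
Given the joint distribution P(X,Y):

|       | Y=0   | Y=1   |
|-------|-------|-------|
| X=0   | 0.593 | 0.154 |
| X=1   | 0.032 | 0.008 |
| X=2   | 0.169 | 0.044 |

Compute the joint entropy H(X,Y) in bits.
1.7091 bits

H(X,Y) = -Σ_{x,y} P(x,y) log₂ P(x,y). Per-cell terms -P(x,y)·log₂P(x,y):
  X=0: 0.4471, 0.4156
  X=1: 0.1589, 0.0557
  X=2: 0.4335, 0.1983
Sum of the 6 terms: H(X,Y) = 1.7091 bits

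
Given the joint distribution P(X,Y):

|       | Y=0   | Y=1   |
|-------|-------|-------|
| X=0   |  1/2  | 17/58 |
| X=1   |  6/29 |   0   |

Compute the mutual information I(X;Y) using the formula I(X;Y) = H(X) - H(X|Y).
0.1190 bits

I(X;Y) = H(X) - H(X|Y)

Marginal of X (row sums):
  P(X=0) = 1/2 + 17/58 = 23/29
  P(X=1) = 6/29 + 0 = 6/29
H(X) = -[(23/29)·log₂(23/29) + (6/29)·log₂(6/29)]
  = 0.26523 + 0.47028 = 0.7355 bits

Marginal of Y (column sums):
  P(Y=0) = 1/2 + 6/29 = 41/58
  P(Y=1) = 17/58 + 0 = 17/58
H(X|Y) = Σ_y P(y)·H(X|Y=y):
  Y=0: P(Y=0) = 41/58, P(X|Y=0) = (29/41, 12/41) → H(X|Y=0) = 0.87216
  Y=1: P(Y=1) = 17/58, P(X|Y=1) = (1, 0) → H(X|Y=1) = 0.00000
H(X|Y) = (41/58)·0.87216 + (17/58)·0.00000 = 0.6165 bits

I(X;Y) = H(X) - H(X|Y) = 0.7355 - 0.6165 = 0.1190 bits

Cross-check via I(X;Y) = H(X) + H(Y) - H(X,Y): computing H(Y) from the column sums and H(X,Y) from the 4 cells in the same way gives H(Y) = 0.8727 bits and H(X,Y) = 1.4892 bits, so
I(X;Y) = 0.7355 + 0.8727 - 1.4892 = 0.1190 bits ✓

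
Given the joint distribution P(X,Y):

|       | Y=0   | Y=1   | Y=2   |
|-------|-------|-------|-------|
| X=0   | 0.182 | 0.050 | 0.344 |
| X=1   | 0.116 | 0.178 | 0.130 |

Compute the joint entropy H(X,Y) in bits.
2.3794 bits

H(X,Y) = -Σ_{x,y} P(x,y) log₂ P(x,y). Per-cell terms -P(x,y)·log₂P(x,y):
  X=0: 0.4474, 0.2161, 0.5296
  X=1: 0.3605, 0.4432, 0.3826
Sum of the 6 terms: H(X,Y) = 2.3794 bits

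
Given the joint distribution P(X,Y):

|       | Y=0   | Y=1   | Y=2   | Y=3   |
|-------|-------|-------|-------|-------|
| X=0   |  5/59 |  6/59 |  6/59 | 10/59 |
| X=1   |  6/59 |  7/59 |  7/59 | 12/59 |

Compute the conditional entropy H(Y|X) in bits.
1.9441 bits

H(Y|X) = H(X,Y) - H(X)

H(X,Y) = -Σ_{x,y} P(x,y) log₂ P(x,y). Per-cell terms -P(x,y)·log₂P(x,y):
  X=0: 0.30176, 0.33536, 0.33536, 0.43402
  X=1: 0.33536, 0.36486, 0.36486, 0.46732
Sum of the 8 terms: H(X,Y) = 2.9389 bits

Marginal of X (row sums):
  P(X=0) = 5/59 + 6/59 + 6/59 + 10/59 = 27/59
  P(X=1) = 6/59 + 7/59 + 7/59 + 12/59 = 32/59
H(X) = -[(27/59)·log₂(27/59) + (32/59)·log₂(32/59)]
  = 0.51609 + 0.47872 = 0.9948 bits

H(Y|X) = H(X,Y) - H(X) = 2.9389 - 0.9948 = 1.9441 bits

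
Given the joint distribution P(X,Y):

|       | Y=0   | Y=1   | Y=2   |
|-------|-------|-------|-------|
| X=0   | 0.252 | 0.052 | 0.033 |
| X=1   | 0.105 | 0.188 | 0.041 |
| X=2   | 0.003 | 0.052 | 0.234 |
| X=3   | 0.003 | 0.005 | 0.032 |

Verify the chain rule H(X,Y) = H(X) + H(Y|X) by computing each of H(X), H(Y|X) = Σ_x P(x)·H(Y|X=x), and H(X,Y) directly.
H(X) = 1.7605 bits, H(Y|X) = 1.0680 bits, H(X,Y) = 2.8285 bits

Marginal of X (row sums):
  P(X=0) = 0.252 + 0.052 + 0.033 = 0.337
  P(X=1) = 0.105 + 0.188 + 0.041 = 0.334
  P(X=2) = 0.003 + 0.052 + 0.234 = 0.289
  P(X=3) = 0.003 + 0.005 + 0.032 = 0.040
H(X) = -[0.337·log₂(0.337) + 0.334·log₂(0.334) + 0.289·log₂(0.289) + 0.040·log₂(0.040)]
  = 0.52881 + 0.52841 + 0.51756 + 0.18575 = 1.7605 bits

H(Y|X) = Σ_x P(x)·H(Y|X=x):
  X=0: P(X=0) = 0.337, P(Y|X=0) = (252/337, 52/337, 33/337) → H(Y|X=0) = 1.05784
  X=1: P(X=1) = 0.334, P(Y|X=1) = (105/334, 94/167, 41/334) → H(Y|X=1) = 1.36299
  X=2: P(X=2) = 0.289, P(Y|X=2) = (3/289, 52/289, 234/289) → H(Y|X=2) = 0.76024
  X=3: P(X=3) = 0.040, P(Y|X=3) = (3/40, 1/8, 4/5) → H(Y|X=3) = 0.91281
H(Y|X) = 0.337·1.05784 + 0.334·1.36299 + 0.289·0.76024 + 0.040·0.91281 = 1.0680 bits

H(X,Y) = -Σ_{x,y} P(x,y) log₂ P(x,y). Per-cell terms -P(x,y)·log₂P(x,y):
  X=0: 0.50110, 0.22180, 0.16241
  X=1: 0.34141, 0.45330, 0.18894
  X=2: 0.02514, 0.22180, 0.49033
  X=3: 0.02514, 0.03822, 0.15891
Sum of the 12 terms: H(X,Y) = 2.8285 bits

Chain rule check:
  H(X) + H(Y|X) = 1.7605 + 1.0680 = 2.8285 bits
  H(X,Y) = 2.8285 bits
✓ Chain rule verified.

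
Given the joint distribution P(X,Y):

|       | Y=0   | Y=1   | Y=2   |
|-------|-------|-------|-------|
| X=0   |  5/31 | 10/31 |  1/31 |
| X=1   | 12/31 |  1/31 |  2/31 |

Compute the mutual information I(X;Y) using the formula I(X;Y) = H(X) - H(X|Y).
0.2752 bits

I(X;Y) = H(X) - H(X|Y)

Marginal of X (row sums):
  P(X=0) = 5/31 + 10/31 + 1/31 = 16/31
  P(X=1) = 12/31 + 1/31 + 2/31 = 15/31
H(X) = -[(16/31)·log₂(16/31) + (15/31)·log₂(15/31)]
  = 0.492488 + 0.506761 = 0.999249 bits

Marginal of Y (column sums):
  P(Y=0) = 5/31 + 12/31 = 17/31
  P(Y=1) = 10/31 + 1/31 = 11/31
  P(Y=2) = 1/31 + 2/31 = 3/31
H(X|Y) = Σ_y P(y)·H(X|Y=y):
  Y=0: P(Y=0) = 17/31, P(X|Y=0) = (5/17, 12/17) → H(X|Y=0) = 0.873981
  Y=1: P(Y=1) = 11/31, P(X|Y=1) = (10/11, 1/11) → H(X|Y=1) = 0.439497
  Y=2: P(Y=2) = 3/31, P(X|Y=2) = (1/3, 2/3) → H(X|Y=2) = 0.918296
H(X|Y) = (17/31)·0.873981 + (11/31)·0.439497 + (3/31)·0.918296 = 0.724098 bits

I(X;Y) = H(X) - H(X|Y) = 0.999249 - 0.724098 = 0.2752 bits

Cross-check via I(X;Y) = H(X) + H(Y) - H(X,Y): computing H(Y) from the column sums and H(X,Y) from the 6 cells in the same way gives H(Y) = 1.331761 bits and H(X,Y) = 2.055859 bits, so
I(X;Y) = 0.999249 + 1.331761 - 2.055859 = 0.2752 bits ✓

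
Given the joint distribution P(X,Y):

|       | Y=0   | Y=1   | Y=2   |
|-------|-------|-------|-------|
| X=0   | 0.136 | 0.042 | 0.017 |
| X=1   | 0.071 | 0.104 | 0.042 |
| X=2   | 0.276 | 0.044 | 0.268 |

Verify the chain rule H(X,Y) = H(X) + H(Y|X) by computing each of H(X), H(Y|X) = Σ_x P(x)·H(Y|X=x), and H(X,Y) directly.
H(X) = 1.3887 bits, H(Y|X) = 1.3174 bits, H(X,Y) = 2.7061 bits

Marginal of X (row sums):
  P(X=0) = 0.136 + 0.042 + 0.017 = 0.195
  P(X=1) = 0.071 + 0.104 + 0.042 = 0.217
  P(X=2) = 0.276 + 0.044 + 0.268 = 0.588
H(X) = -[0.195·log₂(0.195) + 0.217·log₂(0.217) + 0.588·log₂(0.588)]
  = 0.4599 + 0.4783 + 0.4505 = 1.3887 bits

H(Y|X) = Σ_x P(x)·H(Y|X=x):
  X=0: P(X=0) = 0.195, P(Y|X=0) = (136/195, 14/65, 17/195) → H(Y|X=0) = 1.1465
  X=1: P(X=1) = 0.217, P(Y|X=1) = (71/217, 104/217, 6/31) → H(Y|X=1) = 1.4945
  X=2: P(X=2) = 0.588, P(Y|X=2) = (23/49, 11/147, 67/147) → H(Y|X=2) = 1.3087
H(Y|X) = 0.195·1.1465 + 0.217·1.4945 + 0.588·1.3087 = 1.3174 bits

H(X,Y) = -Σ_{x,y} P(x,y) log₂ P(x,y). Per-cell terms -P(x,y)·log₂P(x,y):
  X=0: 0.3915, 0.1921, 0.0999
  X=1: 0.2709, 0.3396, 0.1921
  X=2: 0.5126, 0.1983, 0.5091
Sum of the 9 terms: H(X,Y) = 2.7061 bits

Chain rule check:
  H(X) + H(Y|X) = 1.3887 + 1.3174 = 2.7061 bits
  H(X,Y) = 2.7061 bits
✓ Chain rule verified.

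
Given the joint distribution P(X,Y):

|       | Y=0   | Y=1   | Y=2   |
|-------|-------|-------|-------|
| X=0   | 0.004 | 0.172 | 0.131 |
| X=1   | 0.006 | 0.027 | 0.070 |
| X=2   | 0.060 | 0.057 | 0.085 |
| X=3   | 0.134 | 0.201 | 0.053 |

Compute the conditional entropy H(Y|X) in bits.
1.3093 bits

H(Y|X) = H(X,Y) - H(X)

H(X,Y) = -Σ_{x,y} P(x,y) log₂ P(x,y). Per-cell terms -P(x,y)·log₂P(x,y):
  X=0: 0.031863, 0.436797, 0.384139
  X=1: 0.044285, 0.140694, 0.268555
  X=2: 0.243534, 0.235575, 0.302293
  X=3: 0.388559, 0.465261, 0.224607
Sum of the 12 terms: H(X,Y) = 3.16616 bits

Marginal of X (row sums):
  P(X=0) = 0.004 + 0.172 + 0.131 = 0.307
  P(X=1) = 0.006 + 0.027 + 0.070 = 0.103
  P(X=2) = 0.060 + 0.057 + 0.085 = 0.202
  P(X=3) = 0.134 + 0.201 + 0.053 = 0.388
H(X) = -[0.307·log₂(0.307) + 0.103·log₂(0.103) + 0.202·log₂(0.202) + 0.388·log₂(0.388)]
  = 0.523033 + 0.337766 + 0.466130 + 0.529958 = 1.85689 bits

H(Y|X) = H(X,Y) - H(X) = 3.16616 - 1.85689 = 1.3093 bits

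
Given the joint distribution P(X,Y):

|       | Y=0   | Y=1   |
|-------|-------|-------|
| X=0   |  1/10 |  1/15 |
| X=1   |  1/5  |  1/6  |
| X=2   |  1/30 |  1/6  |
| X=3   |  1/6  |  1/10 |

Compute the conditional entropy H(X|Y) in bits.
1.8453 bits

H(X|Y) = H(X,Y) - H(Y)

H(X,Y) = -Σ_{x,y} P(x,y) log₂ P(x,y). Per-cell terms -P(x,y)·log₂P(x,y):
  X=0: 0.3322, 0.2605
  X=1: 0.4644, 0.4308
  X=2: 0.1636, 0.4308
  X=3: 0.4308, 0.3322
Sum of the 8 terms: H(X,Y) = 2.8453 bits

Marginal of Y (column sums):
  P(Y=0) = 1/10 + 1/5 + 1/30 + 1/6 = 1/2
  P(Y=1) = 1/15 + 1/6 + 1/6 + 1/10 = 1/2
H(Y) = -[(1/2)·log₂(1/2) + (1/2)·log₂(1/2)]
  = 0.5000 + 0.5000 = 1.0000 bits

H(X|Y) = H(X,Y) - H(Y) = 2.8453 - 1.0000 = 1.8453 bits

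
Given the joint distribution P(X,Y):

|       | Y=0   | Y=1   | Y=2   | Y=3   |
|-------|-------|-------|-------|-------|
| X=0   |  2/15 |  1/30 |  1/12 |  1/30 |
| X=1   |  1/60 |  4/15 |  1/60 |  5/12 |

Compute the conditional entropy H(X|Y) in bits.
0.4629 bits

H(X|Y) = H(X,Y) - H(Y)

H(X,Y) = -Σ_{x,y} P(x,y) log₂ P(x,y). Per-cell terms -P(x,y)·log₂P(x,y):
  X=0: 0.3876, 0.1636, 0.2987, 0.1636
  X=1: 0.0984, 0.5085, 0.0984, 0.5263
Sum of the 8 terms: H(X,Y) = 2.2451 bits

Marginal of Y (column sums):
  P(Y=0) = 2/15 + 1/60 = 3/20
  P(Y=1) = 1/30 + 4/15 = 3/10
  P(Y=2) = 1/12 + 1/60 = 1/10
  P(Y=3) = 1/30 + 5/12 = 9/20
H(Y) = -[(3/20)·log₂(3/20) + (3/10)·log₂(3/10) + (1/10)·log₂(1/10) + (9/20)·log₂(9/20)]
  = 0.4105 + 0.5211 + 0.3322 + 0.5184 = 1.7822 bits

H(X|Y) = H(X,Y) - H(Y) = 2.2451 - 1.7822 = 0.4629 bits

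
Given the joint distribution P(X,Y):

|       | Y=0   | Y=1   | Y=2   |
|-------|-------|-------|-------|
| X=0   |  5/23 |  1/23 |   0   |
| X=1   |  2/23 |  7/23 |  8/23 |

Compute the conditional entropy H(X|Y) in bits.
0.4518 bits

H(X|Y) = H(X,Y) - H(Y)

H(X,Y) = -Σ_{x,y} P(x,y) log₂ P(x,y). Per-cell terms -P(x,y)·log₂P(x,y):
  X=0: 0.478616, 0.196677, 0.000000
  X=1: 0.306397, 0.522324, 0.529935
  (cells with P = 0 contribute 0)
Sum of the 6 terms: H(X,Y) = 2.03395 bits

Marginal of Y (column sums):
  P(Y=0) = 5/23 + 2/23 = 7/23
  P(Y=1) = 1/23 + 7/23 = 8/23
  P(Y=2) = 0 + 8/23 = 8/23
H(Y) = -[(7/23)·log₂(7/23) + (8/23)·log₂(8/23) + (8/23)·log₂(8/23)]
  = 0.522324 + 0.529935 + 0.529935 = 1.58219 bits

H(X|Y) = H(X,Y) - H(Y) = 2.03395 - 1.58219 = 0.4518 bits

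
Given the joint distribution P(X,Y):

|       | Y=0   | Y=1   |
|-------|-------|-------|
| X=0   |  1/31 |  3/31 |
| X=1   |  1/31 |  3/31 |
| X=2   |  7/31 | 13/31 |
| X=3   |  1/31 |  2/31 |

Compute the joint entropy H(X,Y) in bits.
2.3972 bits

H(X,Y) = -Σ_{x,y} P(x,y) log₂ P(x,y). Per-cell terms -P(x,y)·log₂P(x,y):
  X=0: 0.15981, 0.32605
  X=1: 0.15981, 0.32605
  X=2: 0.48477, 0.52577
  X=3: 0.15981, 0.25511
Sum of the 8 terms: H(X,Y) = 2.3972 bits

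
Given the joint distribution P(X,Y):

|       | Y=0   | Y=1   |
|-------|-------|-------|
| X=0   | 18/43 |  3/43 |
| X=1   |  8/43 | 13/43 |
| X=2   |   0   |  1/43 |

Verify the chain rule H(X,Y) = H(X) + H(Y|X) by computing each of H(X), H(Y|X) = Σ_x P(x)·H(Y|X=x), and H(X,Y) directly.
H(X) = 1.1361 bits, H(Y|X) = 0.7572 bits, H(X,Y) = 1.8933 bits

Marginal of X (row sums):
  P(X=0) = 18/43 + 3/43 = 21/43
  P(X=1) = 8/43 + 13/43 = 21/43
  P(X=2) = 0 + 1/43 = 1/43
H(X) = -[(21/43)·log₂(21/43) + (21/43)·log₂(21/43) + (1/43)·log₂(1/43)]
  = 0.50495 + 0.50495 + 0.12619 = 1.1361 bits

H(Y|X) = Σ_x P(x)·H(Y|X=x):
  X=0: P(X=0) = 21/43, P(Y|X=0) = (6/7, 1/7) → H(Y|X=0) = 0.59167
  X=1: P(X=1) = 21/43, P(Y|X=1) = (8/21, 13/21) → H(Y|X=1) = 0.95871
  X=2: P(X=2) = 1/43, P(Y|X=2) = (0, 1) → H(Y|X=2) = 0.00000
H(Y|X) = (21/43)·0.59167 + (21/43)·0.95871 + (1/43)·0.00000 = 0.7572 bits

H(X,Y) = -Σ_{x,y} P(x,y) log₂ P(x,y). Per-cell terms -P(x,y)·log₂P(x,y):
  X=0: 0.52591, 0.26800
  X=1: 0.45140, 0.52176
  X=2: 0.00000, 0.12619
  (cells with P = 0 contribute 0)
Sum of the 6 terms: H(X,Y) = 1.8933 bits

Chain rule check:
  H(X) + H(Y|X) = 1.1361 + 0.7572 = 1.8933 bits
  H(X,Y) = 1.8933 bits
✓ Chain rule verified.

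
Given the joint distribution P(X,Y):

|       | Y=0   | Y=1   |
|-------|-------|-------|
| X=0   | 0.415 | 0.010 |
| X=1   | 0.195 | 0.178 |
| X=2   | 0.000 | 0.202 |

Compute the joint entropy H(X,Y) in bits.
1.9623 bits

H(X,Y) = -Σ_{x,y} P(x,y) log₂ P(x,y). Per-cell terms -P(x,y)·log₂P(x,y):
  X=0: 0.52656, 0.06644
  X=1: 0.45990, 0.44323
  X=2: 0.00000, 0.46613
  (cells with P = 0 contribute 0)
Sum of the 6 terms: H(X,Y) = 1.9623 bits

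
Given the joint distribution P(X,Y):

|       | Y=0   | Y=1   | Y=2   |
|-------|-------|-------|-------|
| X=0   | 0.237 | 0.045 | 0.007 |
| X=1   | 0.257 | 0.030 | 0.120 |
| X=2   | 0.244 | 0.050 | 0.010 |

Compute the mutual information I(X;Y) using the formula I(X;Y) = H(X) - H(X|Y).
0.1136 bits

I(X;Y) = H(X) - H(X|Y)

Marginal of X (row sums):
  P(X=0) = 0.237 + 0.045 + 0.007 = 0.289
  P(X=1) = 0.257 + 0.030 + 0.120 = 0.407
  P(X=2) = 0.244 + 0.050 + 0.010 = 0.304
H(X) = -[0.289·log₂(0.289) + 0.407·log₂(0.407) + 0.304·log₂(0.304)]
  = 0.5176 + 0.5278 + 0.5222 = 1.5676 bits

Marginal of Y (column sums):
  P(Y=0) = 0.237 + 0.257 + 0.244 = 0.738
  P(Y=1) = 0.045 + 0.030 + 0.050 = 0.125
  P(Y=2) = 0.007 + 0.120 + 0.010 = 0.137
H(X|Y) = Σ_y P(y)·H(X|Y=y):
  Y=0: P(Y=0) = 0.738, P(X|Y=0) = (79/246, 257/738, 122/369) → H(X|Y=0) = 1.5841
  Y=1: P(Y=1) = 0.125, P(X|Y=1) = (9/25, 6/25, 2/5) → H(X|Y=1) = 1.5535
  Y=2: P(Y=2) = 0.137, P(X|Y=2) = (7/137, 120/137, 10/137) → H(X|Y=2) = 0.6623
H(X|Y) = 0.738·1.5841 + 0.125·1.5535 + 0.137·0.6623 = 1.4540 bits

I(X;Y) = H(X) - H(X|Y) = 1.5676 - 1.4540 = 0.1136 bits

Cross-check via I(X;Y) = H(X) + H(Y) - H(X,Y): computing H(Y) from the column sums and H(X,Y) from the 9 cells in the same way gives H(Y) = 1.0914 bits and H(X,Y) = 2.5454 bits, so
I(X;Y) = 1.5676 + 1.0914 - 2.5454 = 0.1136 bits ✓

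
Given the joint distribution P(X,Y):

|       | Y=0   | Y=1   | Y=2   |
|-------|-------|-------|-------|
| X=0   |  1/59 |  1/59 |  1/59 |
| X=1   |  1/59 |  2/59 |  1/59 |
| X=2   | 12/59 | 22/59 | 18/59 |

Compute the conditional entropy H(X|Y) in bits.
0.6382 bits

H(X|Y) = H(X,Y) - H(Y)

H(X,Y) = -Σ_{x,y} P(x,y) log₂ P(x,y). Per-cell terms -P(x,y)·log₂P(x,y):
  X=0: 0.09971, 0.09971, 0.09971
  X=1: 0.09971, 0.16551, 0.09971
  X=2: 0.46732, 0.53069, 0.52252
Sum of the 9 terms: H(X,Y) = 2.1846 bits

Marginal of Y (column sums):
  P(Y=0) = 1/59 + 1/59 + 12/59 = 14/59
  P(Y=1) = 1/59 + 2/59 + 22/59 = 25/59
  P(Y=2) = 1/59 + 1/59 + 18/59 = 20/59
H(Y) = -[(14/59)·log₂(14/59) + (25/59)·log₂(25/59) + (20/59)·log₂(20/59)]
  = 0.49244 + 0.52491 + 0.52906 = 1.5464 bits

H(X|Y) = H(X,Y) - H(Y) = 2.1846 - 1.5464 = 0.6382 bits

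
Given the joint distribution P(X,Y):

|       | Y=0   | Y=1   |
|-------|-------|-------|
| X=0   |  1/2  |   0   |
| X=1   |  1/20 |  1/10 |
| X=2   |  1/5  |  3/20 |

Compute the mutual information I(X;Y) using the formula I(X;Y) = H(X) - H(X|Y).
0.3287 bits

I(X;Y) = H(X) - H(X|Y)

Marginal of X (row sums):
  P(X=0) = 1/2 + 0 = 1/2
  P(X=1) = 1/20 + 1/10 = 3/20
  P(X=2) = 1/5 + 3/20 = 7/20
H(X) = -[(1/2)·log₂(1/2) + (3/20)·log₂(3/20) + (7/20)·log₂(7/20)]
  = 0.5000 + 0.4105 + 0.5301 = 1.4406 bits

Marginal of Y (column sums):
  P(Y=0) = 1/2 + 1/20 + 1/5 = 3/4
  P(Y=1) = 0 + 1/10 + 3/20 = 1/4
H(X|Y) = Σ_y P(y)·H(X|Y=y):
  Y=0: P(Y=0) = 3/4, P(X|Y=0) = (2/3, 1/15, 4/15) → H(X|Y=0) = 1.1589
  Y=1: P(Y=1) = 1/4, P(X|Y=1) = (0, 2/5, 3/5) → H(X|Y=1) = 0.9710
H(X|Y) = (3/4)·1.1589 + (1/4)·0.9710 = 1.1119 bits

I(X;Y) = H(X) - H(X|Y) = 1.4406 - 1.1119 = 0.3287 bits

Cross-check via I(X;Y) = H(X) + H(Y) - H(X,Y): computing H(Y) from the column sums and H(X,Y) from the 6 cells in the same way gives H(Y) = 0.8113 bits and H(X,Y) = 1.9232 bits, so
I(X;Y) = 1.4406 + 0.8113 - 1.9232 = 0.3287 bits ✓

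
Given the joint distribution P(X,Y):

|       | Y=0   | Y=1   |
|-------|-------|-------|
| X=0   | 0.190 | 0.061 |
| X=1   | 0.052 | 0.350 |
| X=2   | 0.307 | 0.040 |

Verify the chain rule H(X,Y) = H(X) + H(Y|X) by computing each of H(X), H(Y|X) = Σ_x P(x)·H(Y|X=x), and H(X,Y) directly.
H(X) = 1.5589 bits, H(Y|X) = 0.6031 bits, H(X,Y) = 2.1620 bits

Marginal of X (row sums):
  P(X=0) = 0.190 + 0.061 = 0.251
  P(X=1) = 0.052 + 0.350 = 0.402
  P(X=2) = 0.307 + 0.040 = 0.347
H(X) = -[0.251·log₂(0.251) + 0.402·log₂(0.402) + 0.347·log₂(0.347)]
  = 0.5005544 + 0.5285225 + 0.5298664 = 1.5589 bits

H(Y|X) = Σ_x P(x)·H(Y|X=x):
  X=0: P(X=0) = 0.251, P(Y|X=0) = (190/251, 61/251) → H(Y|X=0) = 0.8000394
  X=1: P(X=1) = 0.402, P(Y|X=1) = (26/201, 175/201) → H(Y|X=1) = 0.5556618
  X=2: P(X=2) = 0.347, P(Y|X=2) = (307/347, 40/347) → H(Y|X=2) = 0.5156211
H(Y|X) = 0.251·0.8000394 + 0.402·0.5556618 + 0.347·0.5156211 = 0.6031 bits

H(X,Y) = -Σ_{x,y} P(x,y) log₂ P(x,y). Per-cell terms -P(x,y)·log₂P(x,y):
  X=0: 0.4552264, 0.2461379
  X=1: 0.2217979, 0.5301006
  X=2: 0.5230327, 0.1857542
Sum of the 6 terms: H(X,Y) = 2.1620 bits

Chain rule check:
  H(X) + H(Y|X) = 1.5589 + 0.6031 = 2.1620 bits
  H(X,Y) = 2.1620 bits
✓ Chain rule verified.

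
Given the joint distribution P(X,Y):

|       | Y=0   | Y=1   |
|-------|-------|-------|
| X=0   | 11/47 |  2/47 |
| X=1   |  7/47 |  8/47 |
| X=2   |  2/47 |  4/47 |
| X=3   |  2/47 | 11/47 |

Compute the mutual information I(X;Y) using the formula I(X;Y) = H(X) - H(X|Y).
0.2191 bits

I(X;Y) = H(X) - H(X|Y)

Marginal of X (row sums):
  P(X=0) = 11/47 + 2/47 = 13/47
  P(X=1) = 7/47 + 8/47 = 15/47
  P(X=2) = 2/47 + 4/47 = 6/47
  P(X=3) = 2/47 + 11/47 = 13/47
H(X) = -[(13/47)·log₂(13/47) + (15/47)·log₂(15/47) + (6/47)·log₂(6/47) + (13/47)·log₂(13/47)]
  = 0.51285 + 0.52586 + 0.37910 + 0.51285 = 1.9307 bits

Marginal of Y (column sums):
  P(Y=0) = 11/47 + 7/47 + 2/47 + 2/47 = 22/47
  P(Y=1) = 2/47 + 8/47 + 4/47 + 11/47 = 25/47
H(X|Y) = Σ_y P(y)·H(X|Y=y):
  Y=0: P(Y=0) = 22/47, P(X|Y=0) = (1/2, 7/22, 1/11, 1/11) → H(X|Y=0) = 1.65465
  Y=1: P(Y=1) = 25/47, P(X|Y=1) = (2/25, 8/25, 4/25, 11/25) → H(X|Y=1) = 1.76171
H(X|Y) = (22/47)·1.65465 + (25/47)·1.76171 = 1.7116 bits

I(X;Y) = H(X) - H(X|Y) = 1.9307 - 1.7116 = 0.2191 bits

Cross-check via I(X;Y) = H(X) + H(Y) - H(X,Y): computing H(Y) from the column sums and H(X,Y) from the 8 cells in the same way gives H(Y) = 0.9971 bits and H(X,Y) = 2.7087 bits, so
I(X;Y) = 1.9307 + 0.9971 - 2.7087 = 0.2191 bits ✓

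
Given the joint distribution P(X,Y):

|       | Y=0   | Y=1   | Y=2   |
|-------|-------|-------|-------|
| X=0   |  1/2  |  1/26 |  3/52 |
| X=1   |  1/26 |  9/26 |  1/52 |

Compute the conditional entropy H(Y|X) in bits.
0.7653 bits

H(Y|X) = H(X,Y) - H(X)

H(X,Y) = -Σ_{x,y} P(x,y) log₂ P(x,y). Per-cell terms -P(x,y)·log₂P(x,y):
  X=0: 0.50000, 0.18079, 0.23743
  X=1: 0.18079, 0.52979, 0.10962
Sum of the 6 terms: H(X,Y) = 1.73842 bits

Marginal of X (row sums):
  P(X=0) = 1/2 + 1/26 + 3/52 = 31/52
  P(X=1) = 1/26 + 9/26 + 1/52 = 21/52
H(X) = -[(31/52)·log₂(31/52) + (21/52)·log₂(21/52)]
  = 0.44488 + 0.52828 = 0.97316 bits

H(Y|X) = H(X,Y) - H(X) = 1.73842 - 0.97316 = 0.7653 bits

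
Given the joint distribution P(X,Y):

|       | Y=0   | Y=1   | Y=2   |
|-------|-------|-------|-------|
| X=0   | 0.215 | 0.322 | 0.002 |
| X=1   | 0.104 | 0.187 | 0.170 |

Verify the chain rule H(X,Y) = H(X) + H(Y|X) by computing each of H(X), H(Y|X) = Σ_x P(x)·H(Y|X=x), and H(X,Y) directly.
H(X) = 0.9956 bits, H(Y|X) = 1.2520 bits, H(X,Y) = 2.2477 bits

Marginal of X (row sums):
  P(X=0) = 0.215 + 0.322 + 0.002 = 0.539
  P(X=1) = 0.104 + 0.187 + 0.170 = 0.461
H(X) = -[0.539·log₂(0.539) + 0.461·log₂(0.461)]
  = 0.48060 + 0.51501 = 0.9956 bits

H(Y|X) = Σ_x P(x)·H(Y|X=x):
  X=0: P(X=0) = 0.539, P(Y|X=0) = (215/539, 46/77, 2/539) → H(Y|X=0) = 1.00287
  X=1: P(X=1) = 0.461, P(Y|X=1) = (104/461, 187/461, 170/461) → H(Y|X=1) = 1.54339
H(Y|X) = 0.539·1.00287 + 0.461·1.54339 = 1.2520 bits

H(X,Y) = -Σ_{x,y} P(x,y) log₂ P(x,y). Per-cell terms -P(x,y)·log₂P(x,y):
  X=0: 0.47678, 0.52643, 0.01793
  X=1: 0.33960, 0.45233, 0.43459
Sum of the 6 terms: H(X,Y) = 2.2477 bits

Chain rule check:
  H(X) + H(Y|X) = 0.9956 + 1.2520 = 2.2476 bits
  H(X,Y) = 2.2477 bits
✓ Chain rule verified (Δ = 0.0001 is 4-dp rounding noise: each of the three values was rounded independently).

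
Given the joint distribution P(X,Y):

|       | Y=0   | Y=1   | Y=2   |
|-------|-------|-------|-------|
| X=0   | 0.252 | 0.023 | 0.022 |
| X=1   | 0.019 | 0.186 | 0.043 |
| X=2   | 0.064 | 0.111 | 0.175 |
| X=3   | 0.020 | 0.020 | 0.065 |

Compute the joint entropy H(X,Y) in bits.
3.0306 bits

H(X,Y) = -Σ_{x,y} P(x,y) log₂ P(x,y). Per-cell terms -P(x,y)·log₂P(x,y):
  X=0: 0.5011, 0.1252, 0.1211
  X=1: 0.1086, 0.4514, 0.1952
  X=2: 0.2538, 0.3520, 0.4401
  X=3: 0.1129, 0.1129, 0.2563
Sum of the 12 terms: H(X,Y) = 3.0306 bits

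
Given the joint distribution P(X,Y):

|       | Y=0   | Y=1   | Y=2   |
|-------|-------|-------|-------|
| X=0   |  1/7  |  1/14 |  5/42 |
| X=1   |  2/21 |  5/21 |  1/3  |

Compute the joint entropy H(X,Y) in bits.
2.3829 bits

H(X,Y) = -Σ_{x,y} P(x,y) log₂ P(x,y). Per-cell terms -P(x,y)·log₂P(x,y):
  X=0: 0.4011, 0.2720, 0.3655
  X=1: 0.3231, 0.4929, 0.5283
Sum of the 6 terms: H(X,Y) = 2.3829 bits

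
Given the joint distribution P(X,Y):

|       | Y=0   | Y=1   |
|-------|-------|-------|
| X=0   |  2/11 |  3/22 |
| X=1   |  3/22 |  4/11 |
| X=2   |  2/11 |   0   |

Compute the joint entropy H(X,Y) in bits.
2.2090 bits

H(X,Y) = -Σ_{x,y} P(x,y) log₂ P(x,y). Per-cell terms -P(x,y)·log₂P(x,y):
  X=0: 0.44717, 0.39197
  X=1: 0.39197, 0.53070
  X=2: 0.44717, 0.00000
  (cells with P = 0 contribute 0)
Sum of the 6 terms: H(X,Y) = 2.2090 bits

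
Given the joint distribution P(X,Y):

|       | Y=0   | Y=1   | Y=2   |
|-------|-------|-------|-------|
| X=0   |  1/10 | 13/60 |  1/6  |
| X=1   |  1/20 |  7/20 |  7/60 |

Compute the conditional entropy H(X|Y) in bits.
0.9585 bits

H(X|Y) = H(X,Y) - H(Y)

H(X,Y) = -Σ_{x,y} P(x,y) log₂ P(x,y). Per-cell terms -P(x,y)·log₂P(x,y):
  X=0: 0.33219, 0.47806, 0.43083
  X=1: 0.21610, 0.53010, 0.36161
Sum of the 6 terms: H(X,Y) = 2.3489 bits

Marginal of Y (column sums):
  P(Y=0) = 1/10 + 1/20 = 3/20
  P(Y=1) = 13/60 + 7/20 = 17/30
  P(Y=2) = 1/6 + 7/60 = 17/60
H(Y) = -[(3/20)·log₂(3/20) + (17/30)·log₂(17/30) + (17/60)·log₂(17/60)]
  = 0.41054 + 0.46434 + 0.51550 = 1.3904 bits

H(X|Y) = H(X,Y) - H(Y) = 2.3489 - 1.3904 = 0.9585 bits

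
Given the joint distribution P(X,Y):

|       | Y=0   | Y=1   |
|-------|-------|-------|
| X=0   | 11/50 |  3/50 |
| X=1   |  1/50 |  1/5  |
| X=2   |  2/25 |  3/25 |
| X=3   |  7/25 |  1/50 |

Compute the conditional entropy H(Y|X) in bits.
0.6068 bits

H(Y|X) = H(X,Y) - H(X)

H(X,Y) = -Σ_{x,y} P(x,y) log₂ P(x,y). Per-cell terms -P(x,y)·log₂P(x,y):
  X=0: 0.480573, 0.243534
  X=1: 0.112877, 0.464386
  X=2: 0.291508, 0.367067
  X=3: 0.514220, 0.112877
Sum of the 8 terms: H(X,Y) = 2.58704 bits

Marginal of X (row sums):
  P(X=0) = 11/50 + 3/50 = 7/25
  P(X=1) = 1/50 + 1/5 = 11/50
  P(X=2) = 2/25 + 3/25 = 1/5
  P(X=3) = 7/25 + 1/50 = 3/10
H(X) = -[(7/25)·log₂(7/25) + (11/50)·log₂(11/50) + (1/5)·log₂(1/5) + (3/10)·log₂(3/10)]
  = 0.514220 + 0.480573 + 0.464386 + 0.521090 = 1.98027 bits

H(Y|X) = H(X,Y) - H(X) = 2.58704 - 1.98027 = 0.6068 bits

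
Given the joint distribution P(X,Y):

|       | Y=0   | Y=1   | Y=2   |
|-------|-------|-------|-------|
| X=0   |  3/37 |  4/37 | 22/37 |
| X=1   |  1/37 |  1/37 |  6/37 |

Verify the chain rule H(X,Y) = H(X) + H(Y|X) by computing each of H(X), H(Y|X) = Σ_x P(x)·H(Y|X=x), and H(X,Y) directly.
H(X) = 0.7532 bits, H(Y|X) = 1.0408 bits, H(X,Y) = 1.7940 bits

Marginal of X (row sums):
  P(X=0) = 3/37 + 4/37 + 22/37 = 29/37
  P(X=1) = 1/37 + 1/37 + 6/37 = 8/37
H(X) = -[(29/37)·log₂(29/37) + (8/37)·log₂(8/37)]
  = 0.27548 + 0.47772 = 0.7532 bits

H(Y|X) = Σ_x P(x)·H(Y|X=x):
  X=0: P(X=0) = 29/37, P(Y|X=0) = (3/29, 4/29, 22/29) → H(Y|X=0) = 1.03514
  X=1: P(X=1) = 8/37, P(Y|X=1) = (1/8, 1/8, 3/4) → H(Y|X=1) = 1.06128
H(Y|X) = (29/37)·1.03514 + (8/37)·1.06128 = 1.0408 bits

H(X,Y) = -Σ_{x,y} P(x,y) log₂ P(x,y). Per-cell terms -P(x,y)·log₂P(x,y):
  X=0: 0.29388, 0.34697, 0.44596
  X=1: 0.14080, 0.14080, 0.42559
Sum of the 6 terms: H(X,Y) = 1.7940 bits

Chain rule check:
  H(X) + H(Y|X) = 0.7532 + 1.0408 = 1.7940 bits
  H(X,Y) = 1.7940 bits
✓ Chain rule verified.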